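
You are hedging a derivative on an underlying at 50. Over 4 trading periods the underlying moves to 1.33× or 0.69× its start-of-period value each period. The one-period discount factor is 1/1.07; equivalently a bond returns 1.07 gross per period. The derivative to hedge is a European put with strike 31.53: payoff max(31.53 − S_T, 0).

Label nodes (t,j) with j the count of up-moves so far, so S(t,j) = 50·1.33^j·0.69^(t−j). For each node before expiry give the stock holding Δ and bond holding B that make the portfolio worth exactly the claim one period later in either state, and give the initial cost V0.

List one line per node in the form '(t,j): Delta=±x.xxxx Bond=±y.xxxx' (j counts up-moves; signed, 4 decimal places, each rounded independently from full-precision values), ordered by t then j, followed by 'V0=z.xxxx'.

Risk-neutral probability p* = (R−d)/(u−d) = (1.07−0.69)/(1.33−0.69) = 0.5938.
Terminal payoffs: V(4,0)=20.1964, V(4,1)=9.6842, V(4,2)=0.0000, V(4,3)=0.0000, V(4,4)=0.0000
  t=3,j=0: stock 16.4254 → up 21.8458 (V=9.6842), down 11.3336 (V=20.1964). Price 13.0418; hedge Δ=-1.0000, bond B=29.4673.
  t=3,j=1: stock 31.6606 → up 42.1087 (V=0.0000), down 21.8458 (V=9.6842). Price 3.6768; hedge Δ=-0.4779, bond B=18.8083.
  t=3,j=2: stock 61.0271 → up 81.1660 (V=0.0000), down 42.1087 (V=0.0000). Price 0.0000; hedge Δ=0.0000, bond B=0.0000.
  t=3,j=3: stock 117.6319 → up 156.4504 (V=0.0000), down 81.1660 (V=0.0000). Price 0.0000; hedge Δ=0.0000, bond B=0.0000.
  t=2,j=0: stock 23.8050 → up 31.6606 (V=3.6768), down 16.4254 (V=13.0418). Price 6.9919; hedge Δ=-0.6147, bond B=21.6248.
  t=2,j=1: stock 45.8850 → up 61.0271 (V=0.0000), down 31.6606 (V=3.6768). Price 1.3960; hedge Δ=-0.1252, bond B=7.1410.
  t=2,j=2: stock 88.4450 → up 117.6319 (V=0.0000), down 61.0271 (V=0.0000). Price 0.0000; hedge Δ=0.0000, bond B=0.0000.
  t=1,j=0: stock 34.5000 → up 45.8850 (V=1.3960), down 23.8050 (V=6.9919). Price 3.4293; hedge Δ=-0.2534, bond B=12.1729.
  t=1,j=1: stock 66.5000 → up 88.4450 (V=0.0000), down 45.8850 (V=1.3960). Price 0.5300; hedge Δ=-0.0328, bond B=2.7112.
  t=0,j=0: stock 50.0000 → up 66.5000 (V=0.5300), down 34.5000 (V=3.4293). Price 1.5961; hedge Δ=-0.0906, bond B=6.1262.
The time-0 hedge costs 1.5961, which is the no-arbitrage price.

(0,0): Delta=-0.0906 Bond=6.1262
(1,0): Delta=-0.2534 Bond=12.1729
(1,1): Delta=-0.0328 Bond=2.7112
(2,0): Delta=-0.6147 Bond=21.6248
(2,1): Delta=-0.1252 Bond=7.1410
(2,2): Delta=0.0000 Bond=0.0000
(3,0): Delta=-1.0000 Bond=29.4673
(3,1): Delta=-0.4779 Bond=18.8083
(3,2): Delta=0.0000 Bond=0.0000
(3,3): Delta=0.0000 Bond=0.0000
V0=1.5961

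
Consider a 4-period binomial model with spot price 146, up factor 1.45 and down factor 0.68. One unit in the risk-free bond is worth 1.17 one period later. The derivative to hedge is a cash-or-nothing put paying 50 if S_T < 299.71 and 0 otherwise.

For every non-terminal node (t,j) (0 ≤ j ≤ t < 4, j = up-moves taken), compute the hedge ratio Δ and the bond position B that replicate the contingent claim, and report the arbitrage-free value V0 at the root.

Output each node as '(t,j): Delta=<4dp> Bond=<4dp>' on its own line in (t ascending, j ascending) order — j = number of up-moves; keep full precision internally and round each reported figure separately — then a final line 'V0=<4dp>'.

Under the risk-neutral measure, an up-move has probability p* = (R−d)/(u−d) = 0.6364 and values discount at R = 1.17.
Terminal payoffs: V(4,0)=50.0000, V(4,1)=50.0000, V(4,2)=50.0000, V(4,3)=0.0000, V(4,4)=0.0000
(3,0): S=45.9071. Δ = (V_up−V_dn)/(S_up−S_dn) = (50.0000−50.0000)/(66.5653−31.2168) = 0.0000. V = [p*·50.0000 + (1−p*)·50.0000]/1.17 = 42.7350. B = V − Δ·S = 42.7350.
(3,1): S=97.8901. Δ = (V_up−V_dn)/(S_up−S_dn) = (50.0000−50.0000)/(141.9406−66.5653) = 0.0000. V = [p*·50.0000 + (1−p*)·50.0000]/1.17 = 42.7350. B = V − Δ·S = 42.7350.
(3,2): S=208.7362. Δ = (V_up−V_dn)/(S_up−S_dn) = (0.0000−50.0000)/(302.6675−141.9406) = -0.3111. V = [p*·0.0000 + (1−p*)·50.0000]/1.17 = 15.5400. B = V − Δ·S = 80.4751.
(3,3): S=445.0992. Δ = (V_up−V_dn)/(S_up−S_dn) = (0.0000−0.0000)/(645.3939−302.6675) = 0.0000. V = [p*·0.0000 + (1−p*)·0.0000]/1.17 = 0.0000. B = V − Δ·S = 0.0000.
(2,0): S=67.5104. Δ = (V_up−V_dn)/(S_up−S_dn) = (42.7350−42.7350)/(97.8901−45.9071) = 0.0000. V = [p*·42.7350 + (1−p*)·42.7350]/1.17 = 36.5257. B = V − Δ·S = 36.5257.
(2,1): S=143.9560. Δ = (V_up−V_dn)/(S_up−S_dn) = (15.5400−42.7350)/(208.7362−97.8901) = -0.2453. V = [p*·15.5400 + (1−p*)·42.7350]/1.17 = 21.7343. B = V − Δ·S = 57.0525.
(2,2): S=306.9650. Δ = (V_up−V_dn)/(S_up−S_dn) = (0.0000−15.5400)/(445.0993−208.7362) = -0.0657. V = [p*·0.0000 + (1−p*)·15.5400]/1.17 = 4.8298. B = V − Δ·S = 25.0117.
(1,0): S=99.2800. Δ = (V_up−V_dn)/(S_up−S_dn) = (21.7343−36.5257)/(143.9560−67.5104) = -0.1935. V = [p*·21.7343 + (1−p*)·36.5257]/1.17 = 23.1735. B = V − Δ·S = 42.3831.
(1,1): S=211.7000. Δ = (V_up−V_dn)/(S_up−S_dn) = (4.8298−21.7343)/(306.9650−143.9560) = -0.1037. V = [p*·4.8298 + (1−p*)·21.7343]/1.17 = 9.3820. B = V − Δ·S = 31.3358.
(0,0): S=146.0000. Δ = (V_up−V_dn)/(S_up−S_dn) = (9.3820−23.1735)/(211.7000−99.2800) = -0.1227. V = [p*·9.3820 + (1−p*)·23.1735]/1.17 = 12.3052. B = V − Δ·S = 30.2162.
The time-0 hedge costs 12.3052, which is the no-arbitrage price.

(0,0): Delta=-0.1227 Bond=30.2162
(1,0): Delta=-0.1935 Bond=42.3831
(1,1): Delta=-0.1037 Bond=31.3358
(2,0): Delta=0.0000 Bond=36.5257
(2,1): Delta=-0.2453 Bond=57.0525
(2,2): Delta=-0.0657 Bond=25.0117
(3,0): Delta=0.0000 Bond=42.7350
(3,1): Delta=0.0000 Bond=42.7350
(3,2): Delta=-0.3111 Bond=80.4751
(3,3): Delta=0.0000 Bond=0.0000
V0=12.3052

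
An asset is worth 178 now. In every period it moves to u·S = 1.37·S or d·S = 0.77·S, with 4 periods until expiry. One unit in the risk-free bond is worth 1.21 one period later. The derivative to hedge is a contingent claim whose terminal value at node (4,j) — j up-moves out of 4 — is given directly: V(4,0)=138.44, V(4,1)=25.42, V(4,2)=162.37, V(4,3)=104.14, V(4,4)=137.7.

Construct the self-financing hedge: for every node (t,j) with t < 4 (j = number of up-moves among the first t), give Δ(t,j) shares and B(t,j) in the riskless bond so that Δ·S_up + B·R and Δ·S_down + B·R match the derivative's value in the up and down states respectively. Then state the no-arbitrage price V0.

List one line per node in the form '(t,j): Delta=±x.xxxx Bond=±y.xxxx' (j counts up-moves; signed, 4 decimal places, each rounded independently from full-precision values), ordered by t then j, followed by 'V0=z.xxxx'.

The replicating-portfolio and risk-neutral prices coincide; use p* = (1.21−0.77)/(1.37−0.77) = 0.7333 for the latter.
Terminal payoffs: V(4,0)=138.4400, V(4,1)=25.4200, V(4,2)=162.3700, V(4,3)=104.1400, V(4,4)=137.7000
  t=3,j=0: stock 81.2629 → up 111.3301 (V=25.4200), down 62.5724 (V=138.4400). Price 45.9163; hedge Δ=-2.3180, bond B=234.2829.
  t=3,j=1: stock 144.5846 → up 198.0809 (V=162.3700), down 111.3301 (V=25.4200). Price 104.0083; hedge Δ=1.5787, bond B=-124.2417.
  t=3,j=2: stock 257.2479 → up 352.4296 (V=104.1400), down 198.0809 (V=162.3700). Price 98.8992; hedge Δ=-0.3773, bond B=195.9492.
  t=3,j=3: stock 457.7008 → up 627.0501 (V=137.7000), down 352.4296 (V=104.1400). Price 106.4055; hedge Δ=0.1222, bond B=50.4722.
  t=2,j=0: stock 105.5362 → up 144.5846 (V=104.0083), down 81.2629 (V=45.9163). Price 73.1546; hedge Δ=0.9174, bond B=-23.6654.
  t=2,j=1: stock 187.7722 → up 257.2479 (V=98.8992), down 144.5846 (V=104.0083). Price 82.8608; hedge Δ=-0.0453, bond B=91.3760.
  t=2,j=2: stock 334.0882 → up 457.7008 (V=106.4055), down 257.2479 (V=98.8992). Price 86.2841; hedge Δ=0.0374, bond B=73.7736.
  t=1,j=0: stock 137.0600 → up 187.7722 (V=82.8608), down 105.5362 (V=73.1546). Price 66.3409; hedge Δ=0.1180, bond B=50.1639.
  t=1,j=1: stock 243.8600 → up 334.0882 (V=86.2841), down 187.7722 (V=82.8608). Price 70.5548; hedge Δ=0.0234, bond B=64.8492.
  t=0,j=0: stock 178.0000 → up 243.8600 (V=70.5548), down 137.0600 (V=66.3409). Price 57.3810; hedge Δ=0.0395, bond B=50.3580.
Check: Δ(0,0)·S0 + B(0,0) = 57.3810 = V0.

(0,0): Delta=0.0395 Bond=50.3580
(1,0): Delta=0.1180 Bond=50.1639
(1,1): Delta=0.0234 Bond=64.8492
(2,0): Delta=0.9174 Bond=-23.6654
(2,1): Delta=-0.0453 Bond=91.3760
(2,2): Delta=0.0374 Bond=73.7736
(3,0): Delta=-2.3180 Bond=234.2829
(3,1): Delta=1.5787 Bond=-124.2417
(3,2): Delta=-0.3773 Bond=195.9492
(3,3): Delta=0.1222 Bond=50.4722
V0=57.3810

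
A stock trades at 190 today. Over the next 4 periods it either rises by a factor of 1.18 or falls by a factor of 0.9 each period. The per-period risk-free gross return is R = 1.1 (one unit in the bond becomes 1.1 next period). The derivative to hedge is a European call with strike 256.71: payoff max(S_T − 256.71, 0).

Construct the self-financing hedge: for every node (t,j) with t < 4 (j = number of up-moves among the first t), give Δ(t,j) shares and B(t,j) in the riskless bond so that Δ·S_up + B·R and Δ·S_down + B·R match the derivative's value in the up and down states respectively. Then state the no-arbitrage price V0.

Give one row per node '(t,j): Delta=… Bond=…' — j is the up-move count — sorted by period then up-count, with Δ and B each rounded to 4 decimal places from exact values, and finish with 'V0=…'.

(0,0): Delta=0.5996 Bond=-87.1788
(1,0): Delta=0.2135 Bond=-29.8768
(1,1): Delta=0.7174 Bond=-122.3045
(2,0): Delta=0.0000 Bond=0.0000
(2,1): Delta=0.2787 Bond=-46.0103
(2,2): Delta=0.8513 Bond=-169.9449
(3,0): Delta=0.0000 Bond=0.0000
(3,1): Delta=0.0000 Bond=0.0000
(3,2): Delta=0.3637 Bond=-70.8559
(3,3): Delta=1.0000 Bond=-233.3727
V0=26.7501

Since d<R<u, set p* = (R−d)/(u−d) = 0.7143; price each node as the discounted p*-expectation of its children.
Terminal values V(4,·): V(4,0)=0.0000, V(4,1)=0.0000, V(4,2)=0.0000, V(4,3)=24.2485, V(4,4)=111.6578
  t=3,j=0: stock 138.5100 → up 163.4418 (V=0.0000), down 124.6590 (V=0.0000). Price 0.0000; hedge Δ=0.0000, bond B=0.0000.
  t=3,j=1: stock 181.6020 → up 214.2904 (V=0.0000), down 163.4418 (V=0.0000). Price 0.0000; hedge Δ=0.0000, bond B=0.0000.
  t=3,j=2: stock 238.1004 → up 280.9585 (V=24.2485), down 214.2904 (V=0.0000). Price 15.7458; hedge Δ=0.3637, bond B=-70.8559.
  t=3,j=3: stock 312.1761 → up 368.3678 (V=111.6578), down 280.9585 (V=24.2485). Price 78.8034; hedge Δ=1.0000, bond B=-233.3727.
  t=2,j=0: stock 153.9000 → up 181.6020 (V=0.0000), down 138.5100 (V=0.0000). Price 0.0000; hedge Δ=0.0000, bond B=0.0000.
  t=2,j=1: stock 201.7800 → up 238.1004 (V=15.7458), down 181.6020 (V=0.0000). Price 10.2245; hedge Δ=0.2787, bond B=-46.0103.
  t=2,j=2: stock 264.5560 → up 312.1761 (V=78.8034), down 238.1004 (V=15.7458). Price 55.2608; hedge Δ=0.8513, bond B=-169.9449.
  t=1,j=0: stock 171.0000 → up 201.7800 (V=10.2245), down 153.9000 (V=0.0000). Price 6.6393; hedge Δ=0.2135, bond B=-29.8768.
  t=1,j=1: stock 224.2000 → up 264.5560 (V=55.2608), down 201.7800 (V=10.2245). Price 38.5394; hedge Δ=0.7174, bond B=-122.3045.
  t=0,j=0: stock 190.0000 → up 224.2000 (V=38.5394), down 171.0000 (V=6.6393). Price 26.7501; hedge Δ=0.5996, bond B=-87.1788.
Check: Δ(0,0)·S0 + B(0,0) = 26.7501 = V0.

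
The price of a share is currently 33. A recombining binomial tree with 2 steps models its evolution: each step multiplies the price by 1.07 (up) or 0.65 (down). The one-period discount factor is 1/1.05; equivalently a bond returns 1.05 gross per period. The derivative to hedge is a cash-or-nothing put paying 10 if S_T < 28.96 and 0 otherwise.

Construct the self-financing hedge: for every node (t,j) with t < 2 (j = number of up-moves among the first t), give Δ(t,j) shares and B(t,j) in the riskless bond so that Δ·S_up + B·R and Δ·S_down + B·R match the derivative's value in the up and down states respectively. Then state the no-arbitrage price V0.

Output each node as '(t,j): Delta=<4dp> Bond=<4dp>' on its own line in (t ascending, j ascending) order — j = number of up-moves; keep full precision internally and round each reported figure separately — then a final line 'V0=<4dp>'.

(0,0): Delta=-0.6544 Bond=22.4392
(1,0): Delta=0.0000 Bond=9.5238
(1,1): Delta=-0.6743 Bond=24.2630
V0=0.8433

Risk-neutral probability p* = (R−d)/(u−d) = (1.05−0.65)/(1.07−0.65) = 0.9524.
Terminal payoffs: V(2,0)=10.0000, V(2,1)=10.0000, V(2,2)=0.0000
Node (1,0) S=21.4500: V=(p*·10.0000+(1−p*)·10.0000)/1.05=9.5238; Δ=(10.0000−10.0000)/(22.9515−13.9425)=0.0000; B=V−Δ·S=9.5238
Node (1,1) S=35.3100: V=(p*·0.0000+(1−p*)·10.0000)/1.05=0.4535; Δ=(0.0000−10.0000)/(37.7817−22.9515)=-0.6743; B=V−Δ·S=24.2630
Node (0,0) S=33.0000: V=(p*·0.4535+(1−p*)·9.5238)/1.05=0.8433; Δ=(0.4535−9.5238)/(35.3100−21.4500)=-0.6544; B=V−Δ·S=22.4392
Self-financing check: at every node Δ·S+B equals the discounted successor values.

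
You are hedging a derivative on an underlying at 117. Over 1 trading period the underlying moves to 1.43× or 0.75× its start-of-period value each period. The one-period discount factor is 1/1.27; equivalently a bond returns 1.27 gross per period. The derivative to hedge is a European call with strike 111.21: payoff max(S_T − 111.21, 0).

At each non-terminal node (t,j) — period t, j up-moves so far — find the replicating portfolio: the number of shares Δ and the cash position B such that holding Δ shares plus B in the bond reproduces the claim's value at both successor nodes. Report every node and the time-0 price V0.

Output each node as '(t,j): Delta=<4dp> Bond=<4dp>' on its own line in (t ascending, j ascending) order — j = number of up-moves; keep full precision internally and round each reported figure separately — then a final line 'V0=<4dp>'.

The replicating-portfolio and risk-neutral prices coincide; use p* = (1.27−0.75)/(1.43−0.75) = 0.7647 for the latter.
At expiry t=1: V(1,0)=0.0000, V(1,1)=56.1000
Node (0,0) S=117.0000: V=(p*·56.1000+(1−p*)·0.0000)/1.27=33.7795; Δ=(56.1000−0.0000)/(167.3100−87.7500)=0.7051; B=V−Δ·S=-48.7205
Self-financing check: at every node Δ·S+B equals the discounted successor values.

(0,0): Delta=0.7051 Bond=-48.7205
V0=33.7795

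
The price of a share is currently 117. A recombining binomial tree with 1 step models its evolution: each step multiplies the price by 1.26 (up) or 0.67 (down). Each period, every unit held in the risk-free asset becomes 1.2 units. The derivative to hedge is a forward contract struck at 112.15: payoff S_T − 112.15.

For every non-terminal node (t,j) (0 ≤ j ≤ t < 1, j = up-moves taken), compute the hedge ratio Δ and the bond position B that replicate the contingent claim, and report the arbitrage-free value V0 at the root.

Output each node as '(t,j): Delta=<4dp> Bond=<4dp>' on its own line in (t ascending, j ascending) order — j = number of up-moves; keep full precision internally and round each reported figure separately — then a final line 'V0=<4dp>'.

(0,0): Delta=1.0000 Bond=-93.4583
V0=23.5417

The replicating-portfolio and risk-neutral prices coincide; use p* = (1.2−0.67)/(1.26−0.67) = 0.8983 for the latter.
At expiry t=1: V(1,0)=-33.7600, V(1,1)=35.2700
  t=0,j=0: stock 117.0000 → up 147.4200 (V=35.2700), down 78.3900 (V=-33.7600). Price 23.5417; hedge Δ=1.0000, bond B=-93.4583.
Check: Δ(0,0)·S0 + B(0,0) = 23.5417 = V0.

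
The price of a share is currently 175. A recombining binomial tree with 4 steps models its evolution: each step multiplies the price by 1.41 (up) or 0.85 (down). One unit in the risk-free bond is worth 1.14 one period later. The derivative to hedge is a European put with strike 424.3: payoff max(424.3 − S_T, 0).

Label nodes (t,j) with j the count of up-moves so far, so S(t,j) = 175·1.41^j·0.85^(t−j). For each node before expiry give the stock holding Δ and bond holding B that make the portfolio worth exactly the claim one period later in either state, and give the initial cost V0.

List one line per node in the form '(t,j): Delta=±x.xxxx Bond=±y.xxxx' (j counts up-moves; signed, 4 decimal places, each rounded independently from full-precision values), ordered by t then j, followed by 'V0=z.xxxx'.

No-arbitrage ⇒ martingale measure with p* = (R−d)/(u−d) = 0.5179.
Terminal payoffs: V(4,0)=332.9489, V(4,1)=272.7647, V(4,2)=172.9296, V(4,3)=7.3209, V(4,4)=0.0000
(3,0): S=107.4719. Δ = (V_up−V_dn)/(S_up−S_dn) = (272.7647−332.9489)/(151.5353−91.3511) = -1.0000. V = [p*·272.7647 + (1−p*)·332.9489]/1.14 = 264.7211. B = V − Δ·S = 372.1930.
(3,1): S=178.2769. Δ = (V_up−V_dn)/(S_up−S_dn) = (172.9296−272.7647)/(251.3704−151.5353) = -1.0000. V = [p*·172.9296 + (1−p*)·272.7647]/1.14 = 193.9161. B = V − Δ·S = 372.1930.
(3,2): S=295.7299. Δ = (V_up−V_dn)/(S_up−S_dn) = (7.3209−172.9296)/(416.9791−251.3704) = -1.0000. V = [p*·7.3209 + (1−p*)·172.9296]/1.14 = 76.4631. B = V − Δ·S = 372.1930.
(3,3): S=490.5637. Δ = (V_up−V_dn)/(S_up−S_dn) = (0.0000−7.3209)/(691.6948−416.9791) = -0.0266. V = [p*·0.0000 + (1−p*)·7.3209]/1.14 = 3.0962. B = V − Δ·S = 16.1692.
(2,0): S=126.4375. Δ = (V_up−V_dn)/(S_up−S_dn) = (193.9161−264.7211)/(178.2769−107.4719) = -1.0000. V = [p*·193.9161 + (1−p*)·264.7211]/1.14 = 200.0476. B = V − Δ·S = 326.4851.
(2,1): S=209.7375. Δ = (V_up−V_dn)/(S_up−S_dn) = (76.4631−193.9161)/(295.7299−178.2769) = -1.0000. V = [p*·76.4631 + (1−p*)·193.9161]/1.14 = 116.7476. B = V − Δ·S = 326.4851.
(2,2): S=347.9175. Δ = (V_up−V_dn)/(S_up−S_dn) = (3.0962−76.4631)/(490.5637−295.7299) = -0.3766. V = [p*·3.0962 + (1−p*)·76.4631]/1.14 = 33.7452. B = V − Δ·S = 164.7575.
(1,0): S=148.7500. Δ = (V_up−V_dn)/(S_up−S_dn) = (116.7476−200.0476)/(209.7375−126.4375) = -1.0000. V = [p*·116.7476 + (1−p*)·200.0476]/1.14 = 137.6404. B = V − Δ·S = 286.3904.
(1,1): S=246.7500. Δ = (V_up−V_dn)/(S_up−S_dn) = (33.7452−116.7476)/(347.9175−209.7375) = -0.6007. V = [p*·33.7452 + (1−p*)·116.7476]/1.14 = 64.7054. B = V − Δ·S = 212.9239.
(0,0): S=175.0000. Δ = (V_up−V_dn)/(S_up−S_dn) = (64.7054−137.6404)/(246.7500−148.7500) = -0.7442. V = [p*·64.7054 + (1−p*)·137.6404]/1.14 = 87.6057. B = V − Δ·S = 217.8467.
The time-0 hedge costs 87.6057, which is the no-arbitrage price.

(0,0): Delta=-0.7442 Bond=217.8467
(1,0): Delta=-1.0000 Bond=286.3904
(1,1): Delta=-0.6007 Bond=212.9239
(2,0): Delta=-1.0000 Bond=326.4851
(2,1): Delta=-1.0000 Bond=326.4851
(2,2): Delta=-0.3766 Bond=164.7575
(3,0): Delta=-1.0000 Bond=372.1930
(3,1): Delta=-1.0000 Bond=372.1930
(3,2): Delta=-1.0000 Bond=372.1930
(3,3): Delta=-0.0266 Bond=16.1692
V0=87.6057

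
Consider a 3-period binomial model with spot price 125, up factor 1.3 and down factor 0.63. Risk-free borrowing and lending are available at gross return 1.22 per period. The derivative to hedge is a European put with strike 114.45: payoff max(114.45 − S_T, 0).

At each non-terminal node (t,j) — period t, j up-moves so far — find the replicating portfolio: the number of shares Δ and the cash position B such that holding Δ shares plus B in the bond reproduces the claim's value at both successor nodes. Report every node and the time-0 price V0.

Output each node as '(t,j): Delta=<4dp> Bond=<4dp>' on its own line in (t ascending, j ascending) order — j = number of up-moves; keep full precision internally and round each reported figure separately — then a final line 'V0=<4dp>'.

(0,0): Delta=-0.0881 Bond=12.1234
(1,0): Delta=-0.7450 Bond=66.5263
(1,1): Delta=-0.0449 Bond=7.7756
(2,0): Delta=-1.0000 Bond=93.8115
(2,1): Delta=-0.7283 Bond=79.4469
(2,2): Delta=0.0000 Bond=0.0000
V0=1.1141

Since d<R<u, set p* = (R−d)/(u−d) = 0.8806; price each node as the discounted p*-expectation of its children.
Payoff layer (t=3): V(3,0)=83.1941, V(3,1)=49.9537, V(3,2)=0.0000, V(3,3)=0.0000
(2,0): S=49.6125. Δ = (V_up−V_dn)/(S_up−S_dn) = (49.9537−83.1941)/(64.4963−31.2559) = -1.0000. V = [p*·49.9537 + (1−p*)·83.1941]/1.22 = 44.1990. B = V − Δ·S = 93.8115.
(2,1): S=102.3750. Δ = (V_up−V_dn)/(S_up−S_dn) = (0.0000−49.9537)/(133.0875−64.4963) = -0.7283. V = [p*·0.0000 + (1−p*)·49.9537]/1.22 = 4.8890. B = V − Δ·S = 79.4469.
(2,2): S=211.2500. Δ = (V_up−V_dn)/(S_up−S_dn) = (0.0000−0.0000)/(274.6250−133.0875) = 0.0000. V = [p*·0.0000 + (1−p*)·0.0000]/1.22 = 0.0000. B = V − Δ·S = 0.0000.
(1,0): S=78.7500. Δ = (V_up−V_dn)/(S_up−S_dn) = (4.8890−44.1990)/(102.3750−49.6125) = -0.7450. V = [p*·4.8890 + (1−p*)·44.1990]/1.22 = 7.8547. B = V − Δ·S = 66.5263.
(1,1): S=162.5000. Δ = (V_up−V_dn)/(S_up−S_dn) = (0.0000−4.8890)/(211.2500−102.3750) = -0.0449. V = [p*·0.0000 + (1−p*)·4.8890]/1.22 = 0.4785. B = V − Δ·S = 7.7756.
(0,0): S=125.0000. Δ = (V_up−V_dn)/(S_up−S_dn) = (0.4785−7.8547)/(162.5000−78.7500) = -0.0881. V = [p*·0.4785 + (1−p*)·7.8547]/1.22 = 1.1141. B = V − Δ·S = 12.1234.
Check: Δ(0,0)·S0 + B(0,0) = 1.1141 = V0.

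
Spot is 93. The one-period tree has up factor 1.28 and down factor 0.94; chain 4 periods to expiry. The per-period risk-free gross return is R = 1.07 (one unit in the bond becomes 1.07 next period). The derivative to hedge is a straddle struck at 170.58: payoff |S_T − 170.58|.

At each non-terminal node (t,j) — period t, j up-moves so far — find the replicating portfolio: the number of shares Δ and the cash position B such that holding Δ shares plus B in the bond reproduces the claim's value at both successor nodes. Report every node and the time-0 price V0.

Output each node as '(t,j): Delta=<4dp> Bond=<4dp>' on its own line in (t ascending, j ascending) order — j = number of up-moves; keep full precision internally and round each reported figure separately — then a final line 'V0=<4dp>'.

Since d<R<u, set p* = (R−d)/(u−d) = 0.3824; price each node as the discounted p*-expectation of its children.
Terminal values V(4,·): V(4,0)=97.9703, V(4,1)=71.7073, V(4,2)=35.9448, V(4,3)=12.7530, V(4,4)=79.0650
(3,0): S=77.2443. Δ = (V_up−V_dn)/(S_up−S_dn) = (71.7073−97.9703)/(98.8727−72.6097) = -1.0000. V = [p*·71.7073 + (1−p*)·97.9703]/1.07 = 82.1762. B = V − Δ·S = 159.4206.
(3,1): S=105.1837. Δ = (V_up−V_dn)/(S_up−S_dn) = (35.9448−71.7073)/(134.6352−98.8727) = -1.0000. V = [p*·35.9448 + (1−p*)·71.7073]/1.07 = 54.2368. B = V − Δ·S = 159.4206.
(3,2): S=143.2289. Δ = (V_up−V_dn)/(S_up−S_dn) = (12.7530−35.9448)/(183.3330−134.6352) = -0.4762. V = [p*·12.7530 + (1−p*)·35.9448]/1.07 = 25.3059. B = V − Δ·S = 93.5171.
(3,3): S=195.0351. Δ = (V_up−V_dn)/(S_up−S_dn) = (79.0650−12.7530)/(249.6450−183.3330) = 1.0000. V = [p*·79.0650 + (1−p*)·12.7530]/1.07 = 35.6146. B = V − Δ·S = -159.4206.
(2,0): S=82.1748. Δ = (V_up−V_dn)/(S_up−S_dn) = (54.2368−82.1762)/(105.1837−77.2443) = -1.0000. V = [p*·54.2368 + (1−p*)·82.1762]/1.07 = 66.8164. B = V − Δ·S = 148.9912.
(2,1): S=111.8976. Δ = (V_up−V_dn)/(S_up−S_dn) = (25.3059−54.2368)/(143.2289−105.1837) = -0.7604. V = [p*·25.3059 + (1−p*)·54.2368]/1.07 = 40.3505. B = V − Δ·S = 125.4413.
(2,2): S=152.3712. Δ = (V_up−V_dn)/(S_up−S_dn) = (35.6146−25.3059)/(195.0351−143.2289) = 0.1990. V = [p*·35.6146 + (1−p*)·25.3059]/1.07 = 27.3341. B = V − Δ·S = -2.9854.
(1,0): S=87.4200. Δ = (V_up−V_dn)/(S_up−S_dn) = (40.3505−66.8164)/(111.8976−82.1748) = -0.8904. V = [p*·40.3505 + (1−p*)·66.8164]/1.07 = 52.9879. B = V − Δ·S = 130.8288.
(1,1): S=119.0400. Δ = (V_up−V_dn)/(S_up−S_dn) = (27.3341−40.3505)/(152.3712−111.8976) = -0.3216. V = [p*·27.3341 + (1−p*)·40.3505]/1.07 = 33.0595. B = V − Δ·S = 71.3430.
(0,0): S=93.0000. Δ = (V_up−V_dn)/(S_up−S_dn) = (33.0595−52.9879)/(119.0400−87.4200) = -0.6302. V = [p*·33.0595 + (1−p*)·52.9879]/1.07 = 42.4002. B = V − Δ·S = 101.0133.
Root portfolio cost Δ·93+B reproduces V0=42.4002.

(0,0): Delta=-0.6302 Bond=101.0133
(1,0): Delta=-0.8904 Bond=130.8288
(1,1): Delta=-0.3216 Bond=71.3430
(2,0): Delta=-1.0000 Bond=148.9912
(2,1): Delta=-0.7604 Bond=125.4413
(2,2): Delta=0.1990 Bond=-2.9854
(3,0): Delta=-1.0000 Bond=159.4206
(3,1): Delta=-1.0000 Bond=159.4206
(3,2): Delta=-0.4762 Bond=93.5171
(3,3): Delta=1.0000 Bond=-159.4206
V0=42.4002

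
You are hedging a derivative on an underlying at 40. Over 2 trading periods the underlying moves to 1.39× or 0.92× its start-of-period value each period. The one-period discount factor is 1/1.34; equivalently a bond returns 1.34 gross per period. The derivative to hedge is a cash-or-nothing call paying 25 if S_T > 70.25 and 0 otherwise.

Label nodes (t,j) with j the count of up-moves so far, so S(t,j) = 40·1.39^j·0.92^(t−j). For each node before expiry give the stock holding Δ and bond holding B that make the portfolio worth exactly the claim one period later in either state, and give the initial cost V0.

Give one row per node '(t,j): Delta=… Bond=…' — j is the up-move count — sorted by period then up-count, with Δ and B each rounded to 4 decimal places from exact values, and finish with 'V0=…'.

The replicating-portfolio and risk-neutral prices coincide; use p* = (1.34−0.92)/(1.39−0.92) = 0.8936 for the latter.
Terminal values V(2,·): V(2,0)=0.0000, V(2,1)=0.0000, V(2,2)=25.0000
(1,0): S=36.8000. Δ = (V_up−V_dn)/(S_up−S_dn) = (0.0000−0.0000)/(51.1520−33.8560) = 0.0000. V = [p*·0.0000 + (1−p*)·0.0000]/1.34 = 0.0000. B = V − Δ·S = 0.0000.
(1,1): S=55.6000. Δ = (V_up−V_dn)/(S_up−S_dn) = (25.0000−0.0000)/(77.2840−51.1520) = 0.9567. V = [p*·25.0000 + (1−p*)·0.0000]/1.34 = 16.6720. B = V − Δ·S = -36.5195.
(0,0): S=40.0000. Δ = (V_up−V_dn)/(S_up−S_dn) = (16.6720−0.0000)/(55.6000−36.8000) = 0.8868. V = [p*·16.6720 + (1−p*)·0.0000]/1.34 = 11.1182. B = V − Δ·S = -24.3541.
Each (Δ,B) replicates both successor values, so the strategy is self-financing and V0 is arbitrage-free.

(0,0): Delta=0.8868 Bond=-24.3541
(1,0): Delta=0.0000 Bond=0.0000
(1,1): Delta=0.9567 Bond=-36.5195
V0=11.1182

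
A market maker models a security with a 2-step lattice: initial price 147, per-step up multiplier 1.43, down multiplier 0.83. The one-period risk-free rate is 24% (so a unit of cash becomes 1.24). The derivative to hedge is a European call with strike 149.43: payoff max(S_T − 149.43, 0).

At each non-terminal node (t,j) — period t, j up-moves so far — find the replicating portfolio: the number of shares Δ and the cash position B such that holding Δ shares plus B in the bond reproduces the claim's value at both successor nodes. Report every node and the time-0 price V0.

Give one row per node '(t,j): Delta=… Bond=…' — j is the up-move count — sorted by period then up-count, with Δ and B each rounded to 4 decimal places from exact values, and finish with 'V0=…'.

Risk-neutral probability p* = (R−d)/(u−d) = (1.24−0.83)/(1.43−0.83) = 0.6833.
Terminal values V(2,·): V(2,0)=0.0000, V(2,1)=25.0443, V(2,2)=151.1703
(1,0): S=122.0100. Δ = (V_up−V_dn)/(S_up−S_dn) = (25.0443−0.0000)/(174.4743−101.2683) = 0.3421. V = [p*·25.0443 + (1−p*)·0.0000]/1.24 = 13.8013. B = V − Δ·S = -27.9392.
(1,1): S=210.2100. Δ = (V_up−V_dn)/(S_up−S_dn) = (151.1703−25.0443)/(300.6003−174.4743) = 1.0000. V = [p*·151.1703 + (1−p*)·25.0443]/1.24 = 89.7019. B = V − Δ·S = -120.5081.
(0,0): S=147.0000. Δ = (V_up−V_dn)/(S_up−S_dn) = (89.7019−13.8013)/(210.2100−122.0100) = 0.8606. V = [p*·89.7019 + (1−p*)·13.8013]/1.24 = 52.9570. B = V − Δ·S = -73.5440.
Root portfolio cost Δ·147+B reproduces V0=52.9570.

(0,0): Delta=0.8606 Bond=-73.5440
(1,0): Delta=0.3421 Bond=-27.9392
(1,1): Delta=1.0000 Bond=-120.5081
V0=52.9570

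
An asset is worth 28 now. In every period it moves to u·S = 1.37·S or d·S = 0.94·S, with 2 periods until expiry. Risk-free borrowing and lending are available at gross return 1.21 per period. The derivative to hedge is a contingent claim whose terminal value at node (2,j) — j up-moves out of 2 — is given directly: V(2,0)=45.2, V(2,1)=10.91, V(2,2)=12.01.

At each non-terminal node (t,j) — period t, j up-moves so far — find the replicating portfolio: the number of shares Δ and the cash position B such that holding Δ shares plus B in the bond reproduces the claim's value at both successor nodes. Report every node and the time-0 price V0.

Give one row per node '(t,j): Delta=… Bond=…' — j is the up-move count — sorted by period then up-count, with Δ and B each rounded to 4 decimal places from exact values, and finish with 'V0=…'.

(0,0): Delta=-0.8284 Bond=34.1856
(1,0): Delta=-3.0298 Bond=99.3054
(1,1): Delta=0.0667 Bond=7.0292
V0=10.9905

Under the risk-neutral measure, an up-move has probability p* = (R−d)/(u−d) = 0.6279 and values discount at R = 1.21.
Payoff layer (t=2): V(2,0)=45.2000, V(2,1)=10.9100, V(2,2)=12.0100
(1,0): S=26.3200. Δ = (V_up−V_dn)/(S_up−S_dn) = (10.9100−45.2000)/(36.0584−24.7408) = -3.0298. V = [p*·10.9100 + (1−p*)·45.2000]/1.21 = 19.5612. B = V − Δ·S = 99.3054.
(1,1): S=38.3600. Δ = (V_up−V_dn)/(S_up−S_dn) = (12.0100−10.9100)/(52.5532−36.0584) = 0.0667. V = [p*·12.0100 + (1−p*)·10.9100]/1.21 = 9.5874. B = V − Δ·S = 7.0292.
(0,0): S=28.0000. Δ = (V_up−V_dn)/(S_up−S_dn) = (9.5874−19.5612)/(38.3600−26.3200) = -0.8284. V = [p*·9.5874 + (1−p*)·19.5612]/1.21 = 10.9905. B = V − Δ·S = 34.1856.
The time-0 hedge costs 10.9905, which is the no-arbitrage price.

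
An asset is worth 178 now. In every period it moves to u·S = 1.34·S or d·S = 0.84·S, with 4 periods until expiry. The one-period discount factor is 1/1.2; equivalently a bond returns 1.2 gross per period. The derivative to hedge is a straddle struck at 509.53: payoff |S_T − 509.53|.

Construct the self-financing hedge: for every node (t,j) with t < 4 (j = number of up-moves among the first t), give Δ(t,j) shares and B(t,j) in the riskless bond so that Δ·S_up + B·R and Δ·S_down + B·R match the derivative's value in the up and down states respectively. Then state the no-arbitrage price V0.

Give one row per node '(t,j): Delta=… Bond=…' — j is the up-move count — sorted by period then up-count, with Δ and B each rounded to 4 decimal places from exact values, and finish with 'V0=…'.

(0,0): Delta=-0.6875 Bond=206.7891
(1,0): Delta=-1.0000 Bond=294.8669
(1,1): Delta=-0.6114 Bond=229.9780
(2,0): Delta=-1.0000 Bond=353.8403
(2,1): Delta=-1.0000 Bond=353.8403
(2,2): Delta=-0.5166 Bond=245.6921
(3,0): Delta=-1.0000 Bond=424.6083
(3,1): Delta=-1.0000 Bond=424.6083
(3,2): Delta=-1.0000 Bond=424.6083
(3,3): Delta=-0.3988 Bond=244.3613
V0=84.4081

No-arbitrage ⇒ martingale measure with p* = (R−d)/(u−d) = 0.7200.
Terminal payoffs: V(4,0)=420.9089, V(4,1)=368.1582, V(4,2)=284.0084, V(4,3)=149.7693, V(4,4)=64.3739
  t=3,j=0: stock 105.5013 → up 141.3718 (V=368.1582), down 88.6211 (V=420.9089). Price 319.1070; hedge Δ=-1.0000, bond B=424.6083.
  t=3,j=1: stock 168.2997 → up 225.5216 (V=284.0084), down 141.3718 (V=368.1582). Price 256.3086; hedge Δ=-1.0000, bond B=424.6083.
  t=3,j=2: stock 268.4781 → up 359.7607 (V=149.7693), down 225.5216 (V=284.0084). Price 156.1302; hedge Δ=-1.0000, bond B=424.6083.
  t=3,j=3: stock 428.2865 → up 573.9039 (V=64.3739), down 359.7607 (V=149.7693). Price 73.5705; hedge Δ=-0.3988, bond B=244.3613.
  t=2,j=0: stock 125.5968 → up 168.2997 (V=256.3086), down 105.5013 (V=319.1070). Price 228.2435; hedge Δ=-1.0000, bond B=353.8403.
  t=2,j=1: stock 200.3568 → up 268.4781 (V=156.1302), down 168.2997 (V=256.3086). Price 153.4835; hedge Δ=-1.0000, bond B=353.8403.
  t=2,j=2: stock 319.6168 → up 428.2865 (V=73.5705), down 268.4781 (V=156.1302). Price 80.5727; hedge Δ=-0.5166, bond B=245.6921.
  t=1,j=0: stock 149.5200 → up 200.3568 (V=153.4835), down 125.5968 (V=228.2435). Price 145.3469; hedge Δ=-1.0000, bond B=294.8669.
  t=1,j=1: stock 238.5200 → up 319.6168 (V=80.5727), down 200.3568 (V=153.4835). Price 84.1564; hedge Δ=-0.6114, bond B=229.9780.
  t=0,j=0: stock 178.0000 → up 238.5200 (V=84.1564), down 149.5200 (V=145.3469). Price 84.4081; hedge Δ=-0.6875, bond B=206.7891.
Root portfolio cost Δ·178+B reproduces V0=84.4081.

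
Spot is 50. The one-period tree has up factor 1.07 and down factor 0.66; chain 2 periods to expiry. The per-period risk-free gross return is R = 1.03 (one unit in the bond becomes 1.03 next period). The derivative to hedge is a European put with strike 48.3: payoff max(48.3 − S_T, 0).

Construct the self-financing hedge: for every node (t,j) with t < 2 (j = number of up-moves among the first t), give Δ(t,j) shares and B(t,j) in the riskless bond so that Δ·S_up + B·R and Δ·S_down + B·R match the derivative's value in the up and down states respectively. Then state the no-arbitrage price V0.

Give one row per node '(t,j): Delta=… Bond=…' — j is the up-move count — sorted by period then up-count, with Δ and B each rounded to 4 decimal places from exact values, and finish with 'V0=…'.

The replicating-portfolio and risk-neutral prices coincide; use p* = (1.03−0.66)/(1.07−0.66) = 0.9024 for the latter.
Terminal payoffs: V(2,0)=26.5200, V(2,1)=12.9900, V(2,2)=0.0000
  t=1,j=0: stock 33.0000 → up 35.3100 (V=12.9900), down 21.7800 (V=26.5200). Price 13.8932; hedge Δ=-1.0000, bond B=46.8932.
  t=1,j=1: stock 53.5000 → up 57.2450 (V=0.0000), down 35.3100 (V=12.9900). Price 1.2304; hedge Δ=-0.5922, bond B=32.9133.
  t=0,j=0: stock 50.0000 → up 53.5000 (V=1.2304), down 33.0000 (V=13.8932). Price 2.3940; hedge Δ=-0.6177, bond B=33.2789.
Self-financing check: at every node Δ·S+B equals the discounted successor values.

(0,0): Delta=-0.6177 Bond=33.2789
(1,0): Delta=-1.0000 Bond=46.8932
(1,1): Delta=-0.5922 Bond=32.9133
V0=2.3940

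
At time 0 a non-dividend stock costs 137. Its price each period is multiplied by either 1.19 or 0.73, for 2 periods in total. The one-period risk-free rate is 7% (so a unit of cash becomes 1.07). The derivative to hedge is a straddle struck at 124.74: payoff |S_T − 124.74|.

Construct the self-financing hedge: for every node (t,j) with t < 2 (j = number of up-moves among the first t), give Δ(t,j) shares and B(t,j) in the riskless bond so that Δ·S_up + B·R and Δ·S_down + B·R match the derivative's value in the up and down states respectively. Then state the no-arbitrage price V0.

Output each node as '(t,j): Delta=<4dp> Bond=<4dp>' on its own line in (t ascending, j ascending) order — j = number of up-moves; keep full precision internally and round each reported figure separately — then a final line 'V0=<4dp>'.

(0,0): Delta=0.5185 Bond=-32.9748
(1,0): Delta=-1.0000 Bond=116.5794
(1,1): Delta=0.8472 Bond=-88.8816
V0=38.0560

Under the risk-neutral measure, an up-move has probability p* = (R−d)/(u−d) = 0.7391 and values discount at R = 1.07.
Terminal payoffs: V(2,0)=51.7327, V(2,1)=5.7281, V(2,2)=69.2657
Node (1,0) S=100.0100: V=(p*·5.7281+(1−p*)·51.7327)/1.07=16.5694; Δ=(5.7281−51.7327)/(119.0119−73.0073)=-1.0000; B=V−Δ·S=116.5794
Node (1,1) S=163.0300: V=(p*·69.2657+(1−p*)·5.7281)/1.07=49.2436; Δ=(69.2657−5.7281)/(194.0057−119.0119)=0.8472; B=V−Δ·S=-88.8816
Node (0,0) S=137.0000: V=(p*·49.2436+(1−p*)·16.5694)/1.07=38.0560; Δ=(49.2436−16.5694)/(163.0300−100.0100)=0.5185; B=V−Δ·S=-32.9748
Each (Δ,B) replicates both successor values, so the strategy is self-financing and V0 is arbitrage-free.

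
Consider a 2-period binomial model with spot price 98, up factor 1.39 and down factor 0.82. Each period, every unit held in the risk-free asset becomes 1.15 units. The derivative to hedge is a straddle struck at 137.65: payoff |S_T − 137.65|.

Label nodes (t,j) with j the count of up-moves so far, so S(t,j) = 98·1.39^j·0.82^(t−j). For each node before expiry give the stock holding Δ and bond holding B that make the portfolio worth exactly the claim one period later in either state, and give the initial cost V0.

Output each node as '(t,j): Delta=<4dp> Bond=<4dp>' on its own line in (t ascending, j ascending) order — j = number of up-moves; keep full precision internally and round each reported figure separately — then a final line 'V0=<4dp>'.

Under the risk-neutral measure, an up-move has probability p* = (R−d)/(u−d) = 0.5789 and values discount at R = 1.15.
Terminal payoffs: V(2,0)=71.7548, V(2,1)=25.9496, V(2,2)=51.6958
  t=1,j=0: stock 80.3600 → up 111.7004 (V=25.9496), down 65.8952 (V=71.7548). Price 39.3357; hedge Δ=-1.0000, bond B=119.6957.
  t=1,j=1: stock 136.2200 → up 189.3458 (V=51.6958), down 111.7004 (V=25.9496). Price 35.5263; hedge Δ=0.3316, bond B=-9.6424.
  t=0,j=0: stock 98.0000 → up 136.2200 (V=35.5263), down 80.3600 (V=39.3357). Price 32.2872; hedge Δ=-0.0682, bond B=38.9702.
The time-0 hedge costs 32.2872, which is the no-arbitrage price.

(0,0): Delta=-0.0682 Bond=38.9702
(1,0): Delta=-1.0000 Bond=119.6957
(1,1): Delta=0.3316 Bond=-9.6424
V0=32.2872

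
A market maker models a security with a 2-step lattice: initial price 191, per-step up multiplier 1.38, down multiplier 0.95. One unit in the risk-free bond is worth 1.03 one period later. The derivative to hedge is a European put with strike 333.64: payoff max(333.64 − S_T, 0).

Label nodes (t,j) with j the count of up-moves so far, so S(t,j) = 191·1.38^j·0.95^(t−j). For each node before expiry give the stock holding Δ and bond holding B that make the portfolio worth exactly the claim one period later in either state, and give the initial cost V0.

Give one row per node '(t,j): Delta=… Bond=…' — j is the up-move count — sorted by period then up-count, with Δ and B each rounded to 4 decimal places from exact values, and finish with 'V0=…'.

Since d<R<u, set p* = (R−d)/(u−d) = 0.1860; price each node as the discounted p*-expectation of its children.
At expiry t=2: V(2,0)=161.2625, V(2,1)=83.2390, V(2,2)=0.0000
  t=1,j=0: stock 181.4500 → up 250.4010 (V=83.2390), down 172.3775 (V=161.2625). Price 142.4723; hedge Δ=-1.0000, bond B=323.9223.
  t=1,j=1: stock 263.5800 → up 363.7404 (V=0.0000), down 250.4010 (V=83.2390). Price 65.7793; hedge Δ=-0.7344, bond B=259.3584.
  t=0,j=0: stock 191.0000 → up 263.5800 (V=65.7793), down 181.4500 (V=142.4723). Price 124.4698; hedge Δ=-0.9338, bond B=302.8257.
Check: Δ(0,0)·S0 + B(0,0) = 124.4698 = V0.

(0,0): Delta=-0.9338 Bond=302.8257
(1,0): Delta=-1.0000 Bond=323.9223
(1,1): Delta=-0.7344 Bond=259.3584
V0=124.4698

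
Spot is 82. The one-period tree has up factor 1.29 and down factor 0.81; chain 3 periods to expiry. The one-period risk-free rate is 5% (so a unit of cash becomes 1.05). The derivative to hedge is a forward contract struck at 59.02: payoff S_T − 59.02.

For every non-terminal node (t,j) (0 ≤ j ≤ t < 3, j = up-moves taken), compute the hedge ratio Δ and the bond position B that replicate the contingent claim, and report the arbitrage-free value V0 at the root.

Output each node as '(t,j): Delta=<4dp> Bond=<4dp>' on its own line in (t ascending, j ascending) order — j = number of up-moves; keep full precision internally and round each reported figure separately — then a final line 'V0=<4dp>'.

The replicating-portfolio and risk-neutral prices coincide; use p* = (1.05−0.81)/(1.29−0.81) = 0.5000 for the latter.
Terminal payoffs: V(3,0)=-15.4418, V(3,1)=10.3823, V(3,2)=51.5095, V(3,3)=117.0085
  t=2,j=0: stock 53.8002 → up 69.4023 (V=10.3823), down 43.5782 (V=-15.4418). Price -2.4093; hedge Δ=1.0000, bond B=-56.2095.
  t=2,j=1: stock 85.6818 → up 110.5295 (V=51.5095), down 69.4023 (V=10.3823). Price 29.4723; hedge Δ=1.0000, bond B=-56.2095.
  t=2,j=2: stock 136.4562 → up 176.0285 (V=117.0085), down 110.5295 (V=51.5095). Price 80.2467; hedge Δ=1.0000, bond B=-56.2095.
  t=1,j=0: stock 66.4200 → up 85.6818 (V=29.4723), down 53.8002 (V=-2.4093). Price 12.8871; hedge Δ=1.0000, bond B=-53.5329.
  t=1,j=1: stock 105.7800 → up 136.4562 (V=80.2467), down 85.6818 (V=29.4723). Price 52.2471; hedge Δ=1.0000, bond B=-53.5329.
  t=0,j=0: stock 82.0000 → up 105.7800 (V=52.2471), down 66.4200 (V=12.8871). Price 31.0163; hedge Δ=1.0000, bond B=-50.9837.
Self-financing check: at every node Δ·S+B equals the discounted successor values.

(0,0): Delta=1.0000 Bond=-50.9837
(1,0): Delta=1.0000 Bond=-53.5329
(1,1): Delta=1.0000 Bond=-53.5329
(2,0): Delta=1.0000 Bond=-56.2095
(2,1): Delta=1.0000 Bond=-56.2095
(2,2): Delta=1.0000 Bond=-56.2095
V0=31.0163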